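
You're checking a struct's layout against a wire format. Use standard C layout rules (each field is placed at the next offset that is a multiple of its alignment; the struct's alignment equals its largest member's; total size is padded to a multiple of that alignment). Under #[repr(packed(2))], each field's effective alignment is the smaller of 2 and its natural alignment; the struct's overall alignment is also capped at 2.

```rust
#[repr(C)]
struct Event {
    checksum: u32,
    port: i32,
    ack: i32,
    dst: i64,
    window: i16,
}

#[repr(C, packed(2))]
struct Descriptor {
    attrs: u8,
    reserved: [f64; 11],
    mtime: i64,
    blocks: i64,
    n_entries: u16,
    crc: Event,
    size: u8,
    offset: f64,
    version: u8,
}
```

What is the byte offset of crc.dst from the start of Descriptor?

124

Event: 0..4  checksum  (4B, 4-aligned); 4..8  port  (4B, 4-aligned); 8..12  ack  (4B, 4-aligned); 12..16  -- padding (4B); 16..24  dst  (8B, 8-aligned); 24..26  window  (2B, 2-aligned); 26..32  -- tail padding (6B); sizeof = 32, alignof = 8
0..1  attrs  (1B, 1-aligned)
1..2  -- padding (1B)
2..90  reserved  (88B, 2-aligned)
90..98  mtime  (8B, 2-aligned)
98..106  blocks  (8B, 2-aligned)
106..108  n_entries  (2B, 2-aligned)
108..140  crc  (32B, 2-aligned)
within Event: dst at 16
108 + 16 = 124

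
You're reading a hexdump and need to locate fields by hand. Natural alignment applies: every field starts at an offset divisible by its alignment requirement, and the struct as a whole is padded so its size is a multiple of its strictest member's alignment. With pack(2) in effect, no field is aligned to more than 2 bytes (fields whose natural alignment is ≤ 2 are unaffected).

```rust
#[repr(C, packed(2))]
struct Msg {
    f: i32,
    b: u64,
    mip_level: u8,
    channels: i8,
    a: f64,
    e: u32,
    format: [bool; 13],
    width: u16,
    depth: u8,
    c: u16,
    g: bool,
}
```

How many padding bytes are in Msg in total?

@0: f [4B, align 2] → 4
@4: b [8B, align 2] → 12
@12: mip_level [1B, align 1] → 13
@13: channels [1B, align 1] → 14
@14: a [8B, align 2] → 22
@22: e [4B, align 2] → 26
@26: format [13B, align 1] → 39
+1 pad (align 2)
@40: width [2B, align 2] → 42
@42: depth [1B, align 1] → 43
+1 pad (align 2)
@44: c [2B, align 2] → 46
@46: g [1B, align 1] → 47
+1 tail pad (align 2)
size 48, align 2
data bytes 45, size 48 → padding 3

3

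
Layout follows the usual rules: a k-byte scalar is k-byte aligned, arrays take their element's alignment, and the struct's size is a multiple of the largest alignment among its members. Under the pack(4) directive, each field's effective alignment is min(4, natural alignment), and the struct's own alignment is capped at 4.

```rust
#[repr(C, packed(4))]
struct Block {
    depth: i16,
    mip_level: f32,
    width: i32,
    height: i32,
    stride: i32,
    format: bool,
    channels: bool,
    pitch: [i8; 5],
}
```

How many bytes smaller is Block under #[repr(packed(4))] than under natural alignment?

natural layout:
  depth at 0 (size 2, align 2) → ends 2
  pad 2 to align 4 for mip_level
  mip_level at 4 (size 4, align 4) → ends 8
  width at 8 (size 4, align 4) → ends 12
  height at 12 (size 4, align 4) → ends 16
  stride at 16 (size 4, align 4) → ends 20
  format at 20 (size 1, align 1) → ends 21
  channels at 21 (size 1, align 1) → ends 22
  pitch at 22 (size 5, align 1) → ends 27
  tail pad 1 to reach multiple of 4
  total 28 bytes, alignment 4
packed(4) layout:
  depth at 0 (size 2, align 2) → ends 2
  pad 2 to align 4 for mip_level
  mip_level at 4 (size 4, align 4) → ends 8
  width at 8 (size 4, align 4) → ends 12
  height at 12 (size 4, align 4) → ends 16
  stride at 16 (size 4, align 4) → ends 20
  format at 20 (size 1, align 1) → ends 21
  channels at 21 (size 1, align 1) → ends 22
  pitch at 22 (size 5, align 1) → ends 27
  tail pad 1 to reach multiple of 4
  total 28 bytes, alignment 4
28 − 28 = 0

0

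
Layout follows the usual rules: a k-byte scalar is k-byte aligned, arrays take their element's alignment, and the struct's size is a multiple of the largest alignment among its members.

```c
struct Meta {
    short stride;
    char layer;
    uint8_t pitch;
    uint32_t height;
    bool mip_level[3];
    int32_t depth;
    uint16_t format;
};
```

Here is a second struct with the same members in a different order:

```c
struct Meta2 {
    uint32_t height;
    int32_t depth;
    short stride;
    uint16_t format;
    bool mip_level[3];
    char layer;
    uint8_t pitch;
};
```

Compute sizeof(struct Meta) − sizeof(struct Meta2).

0

stride at 0 (size 2, align 2) → ends 2
layer at 2 (size 1, align 1) → ends 3
pitch at 3 (size 1, align 1) → ends 4
height at 4 (size 4, align 4) → ends 8
mip_level at 8 (size 3, align 1) → ends 11
pad 1 to align 4 for depth
depth at 12 (size 4, align 4) → ends 16
format at 16 (size 2, align 2) → ends 18
tail pad 2 to reach multiple of 4
total 20 bytes, alignment 4
— Meta2 —
height at 0 (size 4, align 4) → ends 4
depth at 4 (size 4, align 4) → ends 8
stride at 8 (size 2, align 2) → ends 10
format at 10 (size 2, align 2) → ends 12
mip_level at 12 (size 3, align 1) → ends 15
layer at 15 (size 1, align 1) → ends 16
pitch at 16 (size 1, align 1) → ends 17
tail pad 3 to reach multiple of 4
total 20 bytes, alignment 4
20 − 20 = 0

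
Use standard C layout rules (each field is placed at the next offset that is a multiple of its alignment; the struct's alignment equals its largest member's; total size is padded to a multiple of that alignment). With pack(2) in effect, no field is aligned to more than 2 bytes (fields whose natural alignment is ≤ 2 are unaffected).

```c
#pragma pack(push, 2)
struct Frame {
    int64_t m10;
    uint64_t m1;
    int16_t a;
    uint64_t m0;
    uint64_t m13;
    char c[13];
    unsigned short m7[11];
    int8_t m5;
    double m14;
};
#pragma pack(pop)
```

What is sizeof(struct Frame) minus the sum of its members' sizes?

m10 at 0 (size 8, align 2) → ends 8
m1 at 8 (size 8, align 2) → ends 16
a at 16 (size 2, align 2) → ends 18
m0 at 18 (size 8, align 2) → ends 26
m13 at 26 (size 8, align 2) → ends 34
c at 34 (size 13, align 1) → ends 47
pad 1 to align 2 for m7
m7 at 48 (size 22, align 2) → ends 70
m5 at 70 (size 1, align 1) → ends 71
pad 1 to align 2 for m14
m14 at 72 (size 8, align 2) → ends 80
total 80 bytes, alignment 2
data bytes 78, size 80 → padding 2

2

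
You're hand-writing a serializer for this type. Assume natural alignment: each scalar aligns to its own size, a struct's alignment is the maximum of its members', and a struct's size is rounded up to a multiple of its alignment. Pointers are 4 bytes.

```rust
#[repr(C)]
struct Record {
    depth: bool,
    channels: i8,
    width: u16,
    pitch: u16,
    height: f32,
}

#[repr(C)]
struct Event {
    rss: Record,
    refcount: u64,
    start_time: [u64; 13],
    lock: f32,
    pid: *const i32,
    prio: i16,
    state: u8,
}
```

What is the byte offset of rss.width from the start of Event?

Record: depth at 0 (size 1, align 1) → ends 1; channels at 1 (size 1, align 1) → ends 2; width at 2 (size 2, align 2) → ends 4; pitch at 4 (size 2, align 2) → ends 6; pad 2 to align 4 for height; height at 8 (size 4, align 4) → ends 12; total 12 bytes, alignment 4
rss at 0 (size 12, align 4) → ends 12
within Record: width at 2
0 + 2 = 2

2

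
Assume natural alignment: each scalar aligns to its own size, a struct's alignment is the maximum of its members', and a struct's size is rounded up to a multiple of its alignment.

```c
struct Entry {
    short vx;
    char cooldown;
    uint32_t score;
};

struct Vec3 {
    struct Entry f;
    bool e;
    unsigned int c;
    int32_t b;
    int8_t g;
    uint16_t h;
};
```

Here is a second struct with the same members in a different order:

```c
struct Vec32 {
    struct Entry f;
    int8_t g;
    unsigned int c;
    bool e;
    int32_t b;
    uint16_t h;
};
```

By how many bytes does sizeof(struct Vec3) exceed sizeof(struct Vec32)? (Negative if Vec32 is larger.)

-4

Entry: 0..2  vx  (2B, 2-aligned); 2..3  cooldown  (1B, 1-aligned); 3..4  -- padding (1B); 4..8  score  (4B, 4-aligned); sizeof = 8, alignof = 4
0..8  f  (8B, 4-aligned)
8..9  e  (1B, 1-aligned)
9..12  -- padding (3B)
12..16  c  (4B, 4-aligned)
16..20  b  (4B, 4-aligned)
20..21  g  (1B, 1-aligned)
21..22  -- padding (1B)
22..24  h  (2B, 2-aligned)
sizeof = 24, alignof = 4
— Vec32 —
0..8  f  (8B, 4-aligned)
8..9  g  (1B, 1-aligned)
9..12  -- padding (3B)
12..16  c  (4B, 4-aligned)
16..17  e  (1B, 1-aligned)
17..20  -- padding (3B)
20..24  b  (4B, 4-aligned)
24..26  h  (2B, 2-aligned)
26..28  -- tail padding (2B)
sizeof = 28, alignof = 4
24 − 28 = -4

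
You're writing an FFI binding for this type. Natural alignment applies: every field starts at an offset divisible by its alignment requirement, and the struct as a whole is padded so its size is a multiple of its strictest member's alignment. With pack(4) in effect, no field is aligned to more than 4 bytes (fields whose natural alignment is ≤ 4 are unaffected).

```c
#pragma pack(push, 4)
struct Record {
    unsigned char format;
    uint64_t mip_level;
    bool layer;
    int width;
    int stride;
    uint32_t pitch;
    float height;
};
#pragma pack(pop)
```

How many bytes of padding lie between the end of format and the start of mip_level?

format at 0 (size 1, align 1) → ends 1
pad 3 to align 4 for mip_level
mip_level at 4 (size 8, align 4) → ends 12

3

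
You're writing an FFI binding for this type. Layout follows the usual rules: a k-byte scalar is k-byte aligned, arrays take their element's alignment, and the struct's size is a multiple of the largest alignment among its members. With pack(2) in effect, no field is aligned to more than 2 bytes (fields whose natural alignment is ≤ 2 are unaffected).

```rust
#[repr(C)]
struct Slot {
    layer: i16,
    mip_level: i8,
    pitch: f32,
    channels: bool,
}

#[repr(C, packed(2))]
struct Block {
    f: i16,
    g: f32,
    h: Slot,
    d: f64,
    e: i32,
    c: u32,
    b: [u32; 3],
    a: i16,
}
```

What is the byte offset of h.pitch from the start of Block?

Slot: @0: layer [2B, align 2] → 2; @2: mip_level [1B, align 1] → 3; +1 pad (align 4); @4: pitch [4B, align 4] → 8; @8: channels [1B, align 1] → 9; +3 tail pad (align 4); size 12, align 4
@0: f [2B, align 2] → 2
@2: g [4B, align 2] → 6
@6: h [12B, align 2] → 18
within Slot: pitch at 4
6 + 4 = 10

10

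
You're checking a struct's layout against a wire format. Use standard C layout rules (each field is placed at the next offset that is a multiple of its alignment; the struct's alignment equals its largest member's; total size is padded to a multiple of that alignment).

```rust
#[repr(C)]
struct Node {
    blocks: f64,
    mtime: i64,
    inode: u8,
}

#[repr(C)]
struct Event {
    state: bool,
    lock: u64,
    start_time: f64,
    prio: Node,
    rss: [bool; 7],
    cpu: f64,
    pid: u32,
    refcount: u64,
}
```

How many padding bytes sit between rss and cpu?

Node: 0..8  blocks  (8B, 8-aligned); 8..16  mtime  (8B, 8-aligned); 16..17  inode  (1B, 1-aligned); 17..24  -- tail padding (7B); sizeof = 24, alignof = 8
0..1  state  (1B, 1-aligned)
1..8  -- padding (7B)
8..16  lock  (8B, 8-aligned)
16..24  start_time  (8B, 8-aligned)
24..48  prio  (24B, 8-aligned)
48..55  rss  (7B, 1-aligned)
55..56  -- padding (1B)
56..64  cpu  (8B, 8-aligned)

1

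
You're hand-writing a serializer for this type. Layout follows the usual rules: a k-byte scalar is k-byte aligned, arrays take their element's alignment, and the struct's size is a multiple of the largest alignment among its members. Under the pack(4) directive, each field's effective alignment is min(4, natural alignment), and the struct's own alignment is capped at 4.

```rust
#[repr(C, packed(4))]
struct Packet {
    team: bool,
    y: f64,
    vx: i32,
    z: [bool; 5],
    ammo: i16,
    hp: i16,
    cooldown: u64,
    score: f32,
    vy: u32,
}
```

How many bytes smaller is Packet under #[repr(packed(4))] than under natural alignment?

4

natural layout:
  team at 0 (size 1, align 1) → ends 1
  pad 7 to align 8 for y
  y at 8 (size 8, align 8) → ends 16
  vx at 16 (size 4, align 4) → ends 20
  z at 20 (size 5, align 1) → ends 25
  pad 1 to align 2 for ammo
  ammo at 26 (size 2, align 2) → ends 28
  hp at 28 (size 2, align 2) → ends 30
  pad 2 to align 8 for cooldown
  cooldown at 32 (size 8, align 8) → ends 40
  score at 40 (size 4, align 4) → ends 44
  vy at 44 (size 4, align 4) → ends 48
  total 48 bytes, alignment 8
packed(4) layout:
  team at 0 (size 1, align 1) → ends 1
  pad 3 to align 4 for y
  y at 4 (size 8, align 4) → ends 12
  vx at 12 (size 4, align 4) → ends 16
  z at 16 (size 5, align 1) → ends 21
  pad 1 to align 2 for ammo
  ammo at 22 (size 2, align 2) → ends 24
  hp at 24 (size 2, align 2) → ends 26
  pad 2 to align 4 for cooldown
  cooldown at 28 (size 8, align 4) → ends 36
  score at 36 (size 4, align 4) → ends 40
  vy at 40 (size 4, align 4) → ends 44
  total 44 bytes, alignment 4
48 − 44 = 4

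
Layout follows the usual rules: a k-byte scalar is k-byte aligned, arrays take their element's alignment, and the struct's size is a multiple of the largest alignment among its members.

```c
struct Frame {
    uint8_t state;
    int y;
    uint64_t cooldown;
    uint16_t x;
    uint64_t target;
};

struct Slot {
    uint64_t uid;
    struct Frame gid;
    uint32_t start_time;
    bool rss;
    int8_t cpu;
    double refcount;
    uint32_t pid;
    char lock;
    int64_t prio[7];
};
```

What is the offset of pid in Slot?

56

Frame: state at 0 (size 1, align 1) → ends 1; pad 3 to align 4 for y; y at 4 (size 4, align 4) → ends 8; cooldown at 8 (size 8, align 8) → ends 16; x at 16 (size 2, align 2) → ends 18; pad 6 to align 8 for target; target at 24 (size 8, align 8) → ends 32; total 32 bytes, alignment 8
uid at 0 (size 8, align 8) → ends 8
gid at 8 (size 32, align 8) → ends 40
start_time at 40 (size 4, align 4) → ends 44
rss at 44 (size 1, align 1) → ends 45
cpu at 45 (size 1, align 1) → ends 46
pad 2 to align 8 for refcount
refcount at 48 (size 8, align 8) → ends 56
pid at 56 (size 4, align 4) → ends 60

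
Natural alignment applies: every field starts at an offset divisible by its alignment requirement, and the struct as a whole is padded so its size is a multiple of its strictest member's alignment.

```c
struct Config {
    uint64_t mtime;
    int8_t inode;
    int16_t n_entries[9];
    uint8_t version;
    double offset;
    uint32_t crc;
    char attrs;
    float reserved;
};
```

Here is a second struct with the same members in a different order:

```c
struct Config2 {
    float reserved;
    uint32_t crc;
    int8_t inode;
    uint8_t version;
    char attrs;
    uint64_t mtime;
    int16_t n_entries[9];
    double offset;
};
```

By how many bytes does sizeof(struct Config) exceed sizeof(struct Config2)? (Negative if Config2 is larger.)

0

@0: mtime [8B, align 8] → 8
@8: inode [1B, align 1] → 9
+1 pad (align 2)
@10: n_entries [18B, align 2] → 28
@28: version [1B, align 1] → 29
+3 pad (align 8)
@32: offset [8B, align 8] → 40
@40: crc [4B, align 4] → 44
@44: attrs [1B, align 1] → 45
+3 pad (align 4)
@48: reserved [4B, align 4] → 52
+4 tail pad (align 8)
size 56, align 8
— Config2 —
@0: reserved [4B, align 4] → 4
@4: crc [4B, align 4] → 8
@8: inode [1B, align 1] → 9
@9: version [1B, align 1] → 10
@10: attrs [1B, align 1] → 11
+5 pad (align 8)
@16: mtime [8B, align 8] → 24
@24: n_entries [18B, align 2] → 42
+6 pad (align 8)
@48: offset [8B, align 8] → 56
size 56, align 8
56 − 56 = 0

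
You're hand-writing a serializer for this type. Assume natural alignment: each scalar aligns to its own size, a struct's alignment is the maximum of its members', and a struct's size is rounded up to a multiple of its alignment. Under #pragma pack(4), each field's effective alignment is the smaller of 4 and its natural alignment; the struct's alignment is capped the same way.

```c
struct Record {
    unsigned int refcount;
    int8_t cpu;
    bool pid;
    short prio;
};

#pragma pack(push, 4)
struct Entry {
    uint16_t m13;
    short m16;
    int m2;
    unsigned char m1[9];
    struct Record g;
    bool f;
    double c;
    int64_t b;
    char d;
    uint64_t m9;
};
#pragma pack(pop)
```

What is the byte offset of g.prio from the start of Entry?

26

Record: refcount at 0 (size 4, align 4) → ends 4; cpu at 4 (size 1, align 1) → ends 5; pid at 5 (size 1, align 1) → ends 6; prio at 6 (size 2, align 2) → ends 8; total 8 bytes, alignment 4
m13 at 0 (size 2, align 2) → ends 2
m16 at 2 (size 2, align 2) → ends 4
m2 at 4 (size 4, align 4) → ends 8
m1 at 8 (size 9, align 1) → ends 17
pad 3 to align 4 for g
g at 20 (size 8, align 4) → ends 28
within Record: prio at 6
20 + 6 = 26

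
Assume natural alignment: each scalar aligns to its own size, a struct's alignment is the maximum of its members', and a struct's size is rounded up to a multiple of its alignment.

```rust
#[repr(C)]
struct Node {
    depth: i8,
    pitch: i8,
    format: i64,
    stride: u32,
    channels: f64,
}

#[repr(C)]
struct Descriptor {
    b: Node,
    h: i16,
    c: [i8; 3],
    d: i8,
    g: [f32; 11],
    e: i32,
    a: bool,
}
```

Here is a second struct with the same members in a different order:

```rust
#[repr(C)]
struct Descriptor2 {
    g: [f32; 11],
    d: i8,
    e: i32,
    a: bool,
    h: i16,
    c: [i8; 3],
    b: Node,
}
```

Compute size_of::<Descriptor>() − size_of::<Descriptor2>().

Node: depth at 0 (size 1, align 1) → ends 1; pitch at 1 (size 1, align 1) → ends 2; pad 6 to align 8 for format; format at 8 (size 8, align 8) → ends 16; stride at 16 (size 4, align 4) → ends 20; pad 4 to align 8 for channels; channels at 24 (size 8, align 8) → ends 32; total 32 bytes, alignment 8
b at 0 (size 32, align 8) → ends 32
h at 32 (size 2, align 2) → ends 34
c at 34 (size 3, align 1) → ends 37
d at 37 (size 1, align 1) → ends 38
pad 2 to align 4 for g
g at 40 (size 44, align 4) → ends 84
e at 84 (size 4, align 4) → ends 88
a at 88 (size 1, align 1) → ends 89
tail pad 7 to reach multiple of 8
total 96 bytes, alignment 8
— Descriptor2 —
g at 0 (size 44, align 4) → ends 44
d at 44 (size 1, align 1) → ends 45
pad 3 to align 4 for e
e at 48 (size 4, align 4) → ends 52
a at 52 (size 1, align 1) → ends 53
pad 1 to align 2 for h
h at 54 (size 2, align 2) → ends 56
c at 56 (size 3, align 1) → ends 59
pad 5 to align 8 for b
b at 64 (size 32, align 8) → ends 96
total 96 bytes, alignment 8
96 − 96 = 0

0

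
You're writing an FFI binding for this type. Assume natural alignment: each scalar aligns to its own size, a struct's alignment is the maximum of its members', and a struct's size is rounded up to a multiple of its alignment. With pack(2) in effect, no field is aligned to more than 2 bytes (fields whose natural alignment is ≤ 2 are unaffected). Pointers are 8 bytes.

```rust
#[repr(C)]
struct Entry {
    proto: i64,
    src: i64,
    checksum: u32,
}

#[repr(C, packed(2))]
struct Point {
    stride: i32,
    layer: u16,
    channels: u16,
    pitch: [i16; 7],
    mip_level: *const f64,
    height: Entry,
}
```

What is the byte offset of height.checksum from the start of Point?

Entry: proto at 0 (size 8, align 8) → ends 8; src at 8 (size 8, align 8) → ends 16; checksum at 16 (size 4, align 4) → ends 20; tail pad 4 to reach multiple of 8; total 24 bytes, alignment 8
stride at 0 (size 4, align 2) → ends 4
layer at 4 (size 2, align 2) → ends 6
channels at 6 (size 2, align 2) → ends 8
pitch at 8 (size 14, align 2) → ends 22
mip_level at 22 (size 8, align 2) → ends 30
height at 30 (size 24, align 2) → ends 54
within Entry: checksum at 16
30 + 16 = 46

46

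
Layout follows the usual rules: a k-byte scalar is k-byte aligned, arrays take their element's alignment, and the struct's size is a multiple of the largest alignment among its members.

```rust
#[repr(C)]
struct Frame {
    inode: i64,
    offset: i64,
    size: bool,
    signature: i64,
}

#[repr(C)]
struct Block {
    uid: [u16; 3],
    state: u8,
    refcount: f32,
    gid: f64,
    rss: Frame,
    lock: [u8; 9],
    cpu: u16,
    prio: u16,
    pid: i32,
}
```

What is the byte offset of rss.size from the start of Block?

40

Frame: 0..8  inode  (8B, 8-aligned); 8..16  offset  (8B, 8-aligned); 16..17  size  (1B, 1-aligned); 17..24  -- padding (7B); 24..32  signature  (8B, 8-aligned); sizeof = 32, alignof = 8
0..6  uid  (6B, 2-aligned)
6..7  state  (1B, 1-aligned)
7..8  -- padding (1B)
8..12  refcount  (4B, 4-aligned)
12..16  -- padding (4B)
16..24  gid  (8B, 8-aligned)
24..56  rss  (32B, 8-aligned)
within Frame: size at 16
24 + 16 = 40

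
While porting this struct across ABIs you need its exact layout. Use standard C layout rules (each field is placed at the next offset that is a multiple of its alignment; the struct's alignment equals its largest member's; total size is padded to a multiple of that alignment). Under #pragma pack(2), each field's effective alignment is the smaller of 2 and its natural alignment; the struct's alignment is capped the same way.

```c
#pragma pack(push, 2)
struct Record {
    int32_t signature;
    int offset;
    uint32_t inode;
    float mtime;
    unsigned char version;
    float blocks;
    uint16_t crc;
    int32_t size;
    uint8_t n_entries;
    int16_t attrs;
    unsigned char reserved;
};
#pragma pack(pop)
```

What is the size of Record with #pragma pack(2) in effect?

34

@0: signature [4B, align 2] → 4
@4: offset [4B, align 2] → 8
@8: inode [4B, align 2] → 12
@12: mtime [4B, align 2] → 16
@16: version [1B, align 1] → 17
+1 pad (align 2)
@18: blocks [4B, align 2] → 22
@22: crc [2B, align 2] → 24
@24: size [4B, align 2] → 28
@28: n_entries [1B, align 1] → 29
+1 pad (align 2)
@30: attrs [2B, align 2] → 32
@32: reserved [1B, align 1] → 33
+1 tail pad (align 2)
size 34, align 2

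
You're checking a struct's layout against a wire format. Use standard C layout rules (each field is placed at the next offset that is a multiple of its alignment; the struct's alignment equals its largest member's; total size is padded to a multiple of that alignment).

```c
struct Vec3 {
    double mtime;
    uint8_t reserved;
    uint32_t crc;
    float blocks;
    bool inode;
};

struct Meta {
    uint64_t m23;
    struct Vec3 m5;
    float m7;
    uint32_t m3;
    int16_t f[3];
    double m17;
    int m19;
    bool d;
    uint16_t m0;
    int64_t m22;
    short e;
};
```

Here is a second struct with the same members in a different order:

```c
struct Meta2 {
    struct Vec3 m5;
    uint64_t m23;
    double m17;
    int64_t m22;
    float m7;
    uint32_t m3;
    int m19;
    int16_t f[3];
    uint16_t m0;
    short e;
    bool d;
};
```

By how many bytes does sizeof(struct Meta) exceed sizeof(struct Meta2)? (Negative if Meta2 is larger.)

Vec3: mtime at 0 (size 8, align 8) → ends 8; reserved at 8 (size 1, align 1) → ends 9; pad 3 to align 4 for crc; crc at 12 (size 4, align 4) → ends 16; blocks at 16 (size 4, align 4) → ends 20; inode at 20 (size 1, align 1) → ends 21; tail pad 3 to reach multiple of 8; total 24 bytes, alignment 8
m23 at 0 (size 8, align 8) → ends 8
m5 at 8 (size 24, align 8) → ends 32
m7 at 32 (size 4, align 4) → ends 36
m3 at 36 (size 4, align 4) → ends 40
f at 40 (size 6, align 2) → ends 46
pad 2 to align 8 for m17
m17 at 48 (size 8, align 8) → ends 56
m19 at 56 (size 4, align 4) → ends 60
d at 60 (size 1, align 1) → ends 61
pad 1 to align 2 for m0
m0 at 62 (size 2, align 2) → ends 64
m22 at 64 (size 8, align 8) → ends 72
e at 72 (size 2, align 2) → ends 74
tail pad 6 to reach multiple of 8
total 80 bytes, alignment 8
— Meta2 —
m5 at 0 (size 24, align 8) → ends 24
m23 at 24 (size 8, align 8) → ends 32
m17 at 32 (size 8, align 8) → ends 40
m22 at 40 (size 8, align 8) → ends 48
m7 at 48 (size 4, align 4) → ends 52
m3 at 52 (size 4, align 4) → ends 56
m19 at 56 (size 4, align 4) → ends 60
f at 60 (size 6, align 2) → ends 66
m0 at 66 (size 2, align 2) → ends 68
e at 68 (size 2, align 2) → ends 70
d at 70 (size 1, align 1) → ends 71
tail pad 1 to reach multiple of 8
total 72 bytes, alignment 8
80 − 72 = 8

8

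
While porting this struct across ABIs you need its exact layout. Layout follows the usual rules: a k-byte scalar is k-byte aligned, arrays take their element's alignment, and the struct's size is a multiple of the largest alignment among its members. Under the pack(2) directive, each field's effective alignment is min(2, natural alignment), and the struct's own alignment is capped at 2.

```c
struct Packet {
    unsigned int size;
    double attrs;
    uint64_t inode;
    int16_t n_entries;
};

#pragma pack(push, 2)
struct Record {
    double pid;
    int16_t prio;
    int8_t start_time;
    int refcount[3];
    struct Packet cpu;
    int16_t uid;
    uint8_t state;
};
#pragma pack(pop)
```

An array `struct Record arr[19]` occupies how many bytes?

Packet: size at 0 (size 4, align 4) → ends 4; pad 4 to align 8 for attrs; attrs at 8 (size 8, align 8) → ends 16; inode at 16 (size 8, align 8) → ends 24; n_entries at 24 (size 2, align 2) → ends 26; tail pad 6 to reach multiple of 8; total 32 bytes, alignment 8
pid at 0 (size 8, align 2) → ends 8
prio at 8 (size 2, align 2) → ends 10
start_time at 10 (size 1, align 1) → ends 11
pad 1 to align 2 for refcount
refcount at 12 (size 12, align 2) → ends 24
cpu at 24 (size 32, align 2) → ends 56
uid at 56 (size 2, align 2) → ends 58
state at 58 (size 1, align 1) → ends 59
tail pad 1 to reach multiple of 2
total 60 bytes, alignment 2
array of 19: 19 × 60 = 1140

1140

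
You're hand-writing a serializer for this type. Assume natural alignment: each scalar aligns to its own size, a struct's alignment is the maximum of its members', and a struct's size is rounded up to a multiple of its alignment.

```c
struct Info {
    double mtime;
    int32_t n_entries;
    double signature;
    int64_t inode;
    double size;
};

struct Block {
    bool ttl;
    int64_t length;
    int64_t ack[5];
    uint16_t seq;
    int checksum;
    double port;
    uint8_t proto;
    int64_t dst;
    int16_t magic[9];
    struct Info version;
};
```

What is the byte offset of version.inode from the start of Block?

136

Info: 0..8  mtime  (8B, 8-aligned); 8..12  n_entries  (4B, 4-aligned); 12..16  -- padding (4B); 16..24  signature  (8B, 8-aligned); 24..32  inode  (8B, 8-aligned); 32..40  size  (8B, 8-aligned); sizeof = 40, alignof = 8
0..1  ttl  (1B, 1-aligned)
1..8  -- padding (7B)
8..16  length  (8B, 8-aligned)
16..56  ack  (40B, 8-aligned)
56..58  seq  (2B, 2-aligned)
58..60  -- padding (2B)
60..64  checksum  (4B, 4-aligned)
64..72  port  (8B, 8-aligned)
72..73  proto  (1B, 1-aligned)
73..80  -- padding (7B)
80..88  dst  (8B, 8-aligned)
88..106  magic  (18B, 2-aligned)
106..112  -- padding (6B)
112..152  version  (40B, 8-aligned)
within Info: inode at 24
112 + 24 = 136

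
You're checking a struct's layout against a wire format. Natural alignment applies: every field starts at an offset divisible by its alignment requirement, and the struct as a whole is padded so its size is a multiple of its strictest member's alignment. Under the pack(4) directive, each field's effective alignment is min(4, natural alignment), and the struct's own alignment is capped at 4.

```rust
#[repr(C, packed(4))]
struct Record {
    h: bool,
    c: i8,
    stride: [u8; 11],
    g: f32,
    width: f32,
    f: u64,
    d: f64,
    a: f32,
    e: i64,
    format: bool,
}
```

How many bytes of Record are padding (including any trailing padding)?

h at 0 (size 1, align 1) → ends 1
c at 1 (size 1, align 1) → ends 2
stride at 2 (size 11, align 1) → ends 13
pad 3 to align 4 for g
g at 16 (size 4, align 4) → ends 20
width at 20 (size 4, align 4) → ends 24
f at 24 (size 8, align 4) → ends 32
d at 32 (size 8, align 4) → ends 40
a at 40 (size 4, align 4) → ends 44
e at 44 (size 8, align 4) → ends 52
format at 52 (size 1, align 1) → ends 53
tail pad 3 to reach multiple of 4
total 56 bytes, alignment 4
data bytes 50, size 56 → padding 6

6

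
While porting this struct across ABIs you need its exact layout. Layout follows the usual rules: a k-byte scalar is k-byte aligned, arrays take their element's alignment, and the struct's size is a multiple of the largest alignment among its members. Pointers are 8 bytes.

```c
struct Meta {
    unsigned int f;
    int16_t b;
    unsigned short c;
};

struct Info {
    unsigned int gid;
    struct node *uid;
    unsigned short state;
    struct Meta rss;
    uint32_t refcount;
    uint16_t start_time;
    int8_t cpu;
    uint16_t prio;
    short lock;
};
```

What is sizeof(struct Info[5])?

Meta: f at 0 (size 4, align 4) → ends 4; b at 4 (size 2, align 2) → ends 6; c at 6 (size 2, align 2) → ends 8; total 8 bytes, alignment 4
gid at 0 (size 4, align 4) → ends 4
pad 4 to align 8 for uid
uid at 8 (size 8, align 8) → ends 16
state at 16 (size 2, align 2) → ends 18
pad 2 to align 4 for rss
rss at 20 (size 8, align 4) → ends 28
refcount at 28 (size 4, align 4) → ends 32
start_time at 32 (size 2, align 2) → ends 34
cpu at 34 (size 1, align 1) → ends 35
pad 1 to align 2 for prio
prio at 36 (size 2, align 2) → ends 38
lock at 38 (size 2, align 2) → ends 40
total 40 bytes, alignment 8
array of 5: 5 × 40 = 200

200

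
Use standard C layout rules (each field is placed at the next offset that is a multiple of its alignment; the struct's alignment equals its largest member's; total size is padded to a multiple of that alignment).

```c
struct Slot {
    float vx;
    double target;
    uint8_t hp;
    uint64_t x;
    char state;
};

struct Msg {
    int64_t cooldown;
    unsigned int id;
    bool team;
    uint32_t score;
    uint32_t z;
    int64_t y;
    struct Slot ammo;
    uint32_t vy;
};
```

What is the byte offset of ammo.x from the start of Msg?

Slot: 0..4  vx  (4B, 4-aligned); 4..8  -- padding (4B); 8..16  target  (8B, 8-aligned); 16..17  hp  (1B, 1-aligned); 17..24  -- padding (7B); 24..32  x  (8B, 8-aligned); 32..33  state  (1B, 1-aligned); 33..40  -- tail padding (7B); sizeof = 40, alignof = 8
0..8  cooldown  (8B, 8-aligned)
8..12  id  (4B, 4-aligned)
12..13  team  (1B, 1-aligned)
13..16  -- padding (3B)
16..20  score  (4B, 4-aligned)
20..24  z  (4B, 4-aligned)
24..32  y  (8B, 8-aligned)
32..72  ammo  (40B, 8-aligned)
within Slot: x at 24
32 + 24 = 56

56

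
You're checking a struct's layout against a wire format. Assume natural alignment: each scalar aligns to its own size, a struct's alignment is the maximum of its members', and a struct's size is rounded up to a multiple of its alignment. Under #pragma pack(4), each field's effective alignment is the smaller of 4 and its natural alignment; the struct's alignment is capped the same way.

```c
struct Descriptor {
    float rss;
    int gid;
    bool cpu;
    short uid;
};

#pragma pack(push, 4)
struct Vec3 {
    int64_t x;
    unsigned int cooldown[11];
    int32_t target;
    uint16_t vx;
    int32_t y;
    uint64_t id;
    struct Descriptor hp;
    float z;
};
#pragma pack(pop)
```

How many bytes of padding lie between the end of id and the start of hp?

Descriptor: 0..4  rss  (4B, 4-aligned); 4..8  gid  (4B, 4-aligned); 8..9  cpu  (1B, 1-aligned); 9..10  -- padding (1B); 10..12  uid  (2B, 2-aligned); sizeof = 12, alignof = 4
0..8  x  (8B, 4-aligned)
8..52  cooldown  (44B, 4-aligned)
52..56  target  (4B, 4-aligned)
56..58  vx  (2B, 2-aligned)
58..60  -- padding (2B)
60..64  y  (4B, 4-aligned)
64..72  id  (8B, 4-aligned)
72..84  hp  (12B, 4-aligned)

0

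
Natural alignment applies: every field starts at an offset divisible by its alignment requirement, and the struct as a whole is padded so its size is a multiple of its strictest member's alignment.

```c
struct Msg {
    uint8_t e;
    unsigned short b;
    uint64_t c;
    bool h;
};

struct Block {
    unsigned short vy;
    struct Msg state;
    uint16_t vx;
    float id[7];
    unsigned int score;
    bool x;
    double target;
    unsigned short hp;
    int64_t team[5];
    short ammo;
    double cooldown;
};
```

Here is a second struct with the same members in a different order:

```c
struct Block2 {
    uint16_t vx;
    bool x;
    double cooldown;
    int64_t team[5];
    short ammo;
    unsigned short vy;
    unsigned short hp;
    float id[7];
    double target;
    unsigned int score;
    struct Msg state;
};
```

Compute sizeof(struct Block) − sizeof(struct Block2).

8

Msg: @0: e [1B, align 1] → 1; +1 pad (align 2); @2: b [2B, align 2] → 4; +4 pad (align 8); @8: c [8B, align 8] → 16; @16: h [1B, align 1] → 17; +7 tail pad (align 8); size 24, align 8
@0: vy [2B, align 2] → 2
+6 pad (align 8)
@8: state [24B, align 8] → 32
@32: vx [2B, align 2] → 34
+2 pad (align 4)
@36: id [28B, align 4] → 64
@64: score [4B, align 4] → 68
@68: x [1B, align 1] → 69
+3 pad (align 8)
@72: target [8B, align 8] → 80
@80: hp [2B, align 2] → 82
+6 pad (align 8)
@88: team [40B, align 8] → 128
@128: ammo [2B, align 2] → 130
+6 pad (align 8)
@136: cooldown [8B, align 8] → 144
size 144, align 8
— Block2 —
@0: vx [2B, align 2] → 2
@2: x [1B, align 1] → 3
+5 pad (align 8)
@8: cooldown [8B, align 8] → 16
@16: team [40B, align 8] → 56
@56: ammo [2B, align 2] → 58
@58: vy [2B, align 2] → 60
@60: hp [2B, align 2] → 62
+2 pad (align 4)
@64: id [28B, align 4] → 92
+4 pad (align 8)
@96: target [8B, align 8] → 104
@104: score [4B, align 4] → 108
+4 pad (align 8)
@112: state [24B, align 8] → 136
size 136, align 8
144 − 136 = 8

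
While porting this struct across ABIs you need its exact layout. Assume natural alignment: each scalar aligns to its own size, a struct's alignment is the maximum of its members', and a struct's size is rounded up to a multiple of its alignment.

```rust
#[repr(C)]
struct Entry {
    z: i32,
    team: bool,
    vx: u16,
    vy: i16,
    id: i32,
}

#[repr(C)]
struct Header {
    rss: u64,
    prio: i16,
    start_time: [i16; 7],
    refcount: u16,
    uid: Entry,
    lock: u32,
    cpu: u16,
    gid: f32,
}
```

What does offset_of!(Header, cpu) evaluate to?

Entry: z at 0 (size 4, align 4) → ends 4; team at 4 (size 1, align 1) → ends 5; pad 1 to align 2 for vx; vx at 6 (size 2, align 2) → ends 8; vy at 8 (size 2, align 2) → ends 10; pad 2 to align 4 for id; id at 12 (size 4, align 4) → ends 16; total 16 bytes, alignment 4
rss at 0 (size 8, align 8) → ends 8
prio at 8 (size 2, align 2) → ends 10
start_time at 10 (size 14, align 2) → ends 24
refcount at 24 (size 2, align 2) → ends 26
pad 2 to align 4 for uid
uid at 28 (size 16, align 4) → ends 44
lock at 44 (size 4, align 4) → ends 48
cpu at 48 (size 2, align 2) → ends 50

48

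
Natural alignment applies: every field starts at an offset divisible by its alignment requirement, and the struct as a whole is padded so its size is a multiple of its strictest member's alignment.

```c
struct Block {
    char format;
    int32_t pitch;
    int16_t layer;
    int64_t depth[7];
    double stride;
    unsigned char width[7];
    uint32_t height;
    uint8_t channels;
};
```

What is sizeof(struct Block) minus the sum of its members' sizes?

13

@0: format [1B, align 1] → 1
+3 pad (align 4)
@4: pitch [4B, align 4] → 8
@8: layer [2B, align 2] → 10
+6 pad (align 8)
@16: depth [56B, align 8] → 72
@72: stride [8B, align 8] → 80
@80: width [7B, align 1] → 87
+1 pad (align 4)
@88: height [4B, align 4] → 92
@92: channels [1B, align 1] → 93
+3 tail pad (align 8)
size 96, align 8
data bytes 83, size 96 → padding 13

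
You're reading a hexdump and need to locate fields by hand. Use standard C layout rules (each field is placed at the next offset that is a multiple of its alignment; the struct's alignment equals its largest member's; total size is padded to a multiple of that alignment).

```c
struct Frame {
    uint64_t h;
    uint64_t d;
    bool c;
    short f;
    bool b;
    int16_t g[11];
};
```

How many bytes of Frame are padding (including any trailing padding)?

h at 0 (size 8, align 8) → ends 8
d at 8 (size 8, align 8) → ends 16
c at 16 (size 1, align 1) → ends 17
pad 1 to align 2 for f
f at 18 (size 2, align 2) → ends 20
b at 20 (size 1, align 1) → ends 21
pad 1 to align 2 for g
g at 22 (size 22, align 2) → ends 44
tail pad 4 to reach multiple of 8
total 48 bytes, alignment 8
data bytes 42, size 48 → padding 6

6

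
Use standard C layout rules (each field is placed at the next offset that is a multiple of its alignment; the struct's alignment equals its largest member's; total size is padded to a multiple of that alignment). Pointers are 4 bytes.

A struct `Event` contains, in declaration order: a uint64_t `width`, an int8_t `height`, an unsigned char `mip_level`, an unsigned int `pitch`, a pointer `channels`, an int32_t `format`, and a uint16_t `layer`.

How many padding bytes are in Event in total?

0..8  width  (8B, 8-aligned)
8..9  height  (1B, 1-aligned)
9..10  mip_level  (1B, 1-aligned)
10..12  -- padding (2B)
12..16  pitch  (4B, 4-aligned)
16..20  channels  (4B, 4-aligned)
20..24  format  (4B, 4-aligned)
24..26  layer  (2B, 2-aligned)
26..32  -- tail padding (6B)
sizeof = 32, alignof = 8
data bytes 24, size 32 → padding 8

8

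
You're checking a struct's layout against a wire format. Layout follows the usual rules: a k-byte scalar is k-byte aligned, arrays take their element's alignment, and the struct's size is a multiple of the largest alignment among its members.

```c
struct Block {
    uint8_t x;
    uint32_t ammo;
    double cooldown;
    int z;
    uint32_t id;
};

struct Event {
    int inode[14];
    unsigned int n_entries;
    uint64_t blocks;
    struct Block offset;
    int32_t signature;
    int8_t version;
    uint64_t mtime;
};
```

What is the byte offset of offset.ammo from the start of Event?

76

Block: x at 0 (size 1, align 1) → ends 1; pad 3 to align 4 for ammo; ammo at 4 (size 4, align 4) → ends 8; cooldown at 8 (size 8, align 8) → ends 16; z at 16 (size 4, align 4) → ends 20; id at 20 (size 4, align 4) → ends 24; total 24 bytes, alignment 8
inode at 0 (size 56, align 4) → ends 56
n_entries at 56 (size 4, align 4) → ends 60
pad 4 to align 8 for blocks
blocks at 64 (size 8, align 8) → ends 72
offset at 72 (size 24, align 8) → ends 96
within Block: ammo at 4
72 + 4 = 76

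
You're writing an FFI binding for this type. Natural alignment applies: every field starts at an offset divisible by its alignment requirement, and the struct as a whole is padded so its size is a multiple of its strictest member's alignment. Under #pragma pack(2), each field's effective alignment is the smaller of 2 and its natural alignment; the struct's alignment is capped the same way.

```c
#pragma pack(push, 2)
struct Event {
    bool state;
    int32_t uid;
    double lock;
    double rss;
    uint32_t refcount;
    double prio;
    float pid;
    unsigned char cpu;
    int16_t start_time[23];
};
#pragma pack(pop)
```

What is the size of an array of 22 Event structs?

1892

@0: state [1B, align 1] → 1
+1 pad (align 2)
@2: uid [4B, align 2] → 6
@6: lock [8B, align 2] → 14
@14: rss [8B, align 2] → 22
@22: refcount [4B, align 2] → 26
@26: prio [8B, align 2] → 34
@34: pid [4B, align 2] → 38
@38: cpu [1B, align 1] → 39
+1 pad (align 2)
@40: start_time [46B, align 2] → 86
size 86, align 2
array of 22: 22 × 86 = 1892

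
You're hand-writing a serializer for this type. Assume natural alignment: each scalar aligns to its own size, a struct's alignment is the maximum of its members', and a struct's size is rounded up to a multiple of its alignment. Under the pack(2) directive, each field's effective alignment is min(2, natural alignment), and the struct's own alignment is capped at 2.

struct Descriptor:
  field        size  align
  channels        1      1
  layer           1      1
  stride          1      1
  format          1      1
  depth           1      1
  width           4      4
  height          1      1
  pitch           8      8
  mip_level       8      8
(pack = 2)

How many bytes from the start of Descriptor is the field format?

3

@0: channels [1B, align 1] → 1
@1: layer [1B, align 1] → 2
@2: stride [1B, align 1] → 3
@3: format [1B, align 1] → 4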